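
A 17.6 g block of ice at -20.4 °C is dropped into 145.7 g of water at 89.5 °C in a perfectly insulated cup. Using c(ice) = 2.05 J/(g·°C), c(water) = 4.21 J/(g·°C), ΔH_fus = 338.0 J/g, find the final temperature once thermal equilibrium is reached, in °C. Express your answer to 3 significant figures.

T_f = 70.1 °C

Heat to bring ice to 0 °C and melt it: q₁ = 17.6×2.05×20.4 + 17.6×338.0 = 6684.8 J
Heat the water can supply cooling to 0 °C: 145.7×4.21×89.5 = 54899.0 J > q₁, so all ice melts.
Energy balance: 145.7×4.21×(89.5 − T) = 6684.8 + 17.6×4.21×(T − 0)
613.397(89.5 − T) = 6684.8 + 74.096 T
54899.0 − 6684.8 = 687.493 T
T = 48214.2 / 687.493 = 70.13 °C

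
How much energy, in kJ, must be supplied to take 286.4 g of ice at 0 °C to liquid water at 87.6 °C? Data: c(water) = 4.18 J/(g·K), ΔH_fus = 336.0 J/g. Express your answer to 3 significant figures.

q1 (melt at 0 °C): 286.4 × 336.0 = 96230 J
q2 (heat water 0.0→87.6 °C): 286.4 × 4.18 × 87.6 = 104871 J
Total: 96230 + 104871 = 201101 J = 201 kJ

q = 201 kJ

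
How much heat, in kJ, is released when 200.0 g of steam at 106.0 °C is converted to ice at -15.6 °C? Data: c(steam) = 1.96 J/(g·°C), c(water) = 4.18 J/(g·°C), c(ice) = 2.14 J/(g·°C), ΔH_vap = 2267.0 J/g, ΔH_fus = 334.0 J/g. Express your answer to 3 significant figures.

q = 613 kJ

q1 (cool steam 106.0→100 °C): 200.0 × 1.96 × 6.0 = 2352 J
q2 (condense at 100 °C): 200.0 × 2267.0 = 453400 J
q3 (cool water 100→0 °C): 200.0 × 4.18 × 100.0 = 83600 J
q4 (freeze at 0 °C): 200.0 × 334.0 = 66800 J
q5 (cool ice 0→-15.6 °C): 200.0 × 2.14 × 15.6 = 6677 J
Total: 2352 + 453400 + 83600 + 66800 + 6677 = 612829 J = 613 kJ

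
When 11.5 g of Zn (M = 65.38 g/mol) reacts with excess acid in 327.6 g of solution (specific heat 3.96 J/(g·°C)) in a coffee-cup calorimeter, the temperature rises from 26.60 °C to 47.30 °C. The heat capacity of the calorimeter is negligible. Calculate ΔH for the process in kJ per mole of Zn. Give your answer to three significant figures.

ΔH = -153 kJ/mol

|ΔT| = |47.30 − 26.60| = 20.70 °C
|q_surr| = (327.6 × 3.96) × 20.70 = 1297.296 × 20.70 = 26850 J
n(Zn) = 11.5 / 65.38 = 0.1759 mol
Temperature rose, so q_rxn = −|q_surr| = -26.85 kJ
ΔH = q_rxn / n = -152.6 kJ/mol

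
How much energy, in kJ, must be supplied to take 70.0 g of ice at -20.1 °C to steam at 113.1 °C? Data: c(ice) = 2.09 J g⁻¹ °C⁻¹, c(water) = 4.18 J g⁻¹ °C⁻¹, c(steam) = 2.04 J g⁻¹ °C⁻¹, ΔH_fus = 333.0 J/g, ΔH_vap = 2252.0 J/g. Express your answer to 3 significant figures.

q = 215 kJ

q1 (heat ice -20.1→0.0 °C): 70.0 × 2.09 × 20.1 = 2941 J
q2 (melt at 0 °C): 70.0 × 333.0 = 23310 J
q3 (heat water 0.0→100.0 °C): 70.0 × 4.18 × 100.0 = 29260 J
q4 (vaporize at 100 °C): 70.0 × 2252.0 = 157640 J
q5 (heat steam 100.0→113.1 °C): 70.0 × 2.04 × 13.1 = 1871 J
Total: 2941 + 23310 + 29260 + 157640 + 1871 = 215022 J = 215 kJ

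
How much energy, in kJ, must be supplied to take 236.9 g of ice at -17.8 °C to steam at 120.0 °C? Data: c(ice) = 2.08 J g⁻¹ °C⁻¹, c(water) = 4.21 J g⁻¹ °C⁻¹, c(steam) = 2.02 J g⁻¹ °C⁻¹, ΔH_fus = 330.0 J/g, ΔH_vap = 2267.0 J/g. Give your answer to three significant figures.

q1 (heat ice -17.8→0.0 °C): 236.9 × 2.08 × 17.8 = 8771 J
q2 (melt at 0 °C): 236.9 × 330.0 = 78177 J
q3 (heat water 0.0→100.0 °C): 236.9 × 4.21 × 100.0 = 99735 J
q4 (vaporize at 100 °C): 236.9 × 2267.0 = 537052 J
q5 (heat steam 100.0→120.0 °C): 236.9 × 2.02 × 20.0 = 9571 J
Total: 8771 + 78177 + 99735 + 537052 + 9571 = 733306 J = 733 kJ

q = 733 kJ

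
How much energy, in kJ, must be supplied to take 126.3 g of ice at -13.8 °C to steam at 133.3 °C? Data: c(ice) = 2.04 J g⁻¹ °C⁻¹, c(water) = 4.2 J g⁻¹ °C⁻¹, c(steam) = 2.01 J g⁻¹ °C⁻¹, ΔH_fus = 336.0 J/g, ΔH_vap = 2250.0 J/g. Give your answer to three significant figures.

q1 (heat ice -13.8→0.0 °C): 126.3 × 2.04 × 13.8 = 3556 J
q2 (melt at 0 °C): 126.3 × 336.0 = 42437 J
q3 (heat water 0.0→100.0 °C): 126.3 × 4.2 × 100.0 = 53046 J
q4 (vaporize at 100 °C): 126.3 × 2250.0 = 284175 J
q5 (heat steam 100.0→133.3 °C): 126.3 × 2.01 × 33.3 = 8454 J
Total: 3556 + 42437 + 53046 + 284175 + 8454 = 391668 J = 392 kJ

q = 392 kJ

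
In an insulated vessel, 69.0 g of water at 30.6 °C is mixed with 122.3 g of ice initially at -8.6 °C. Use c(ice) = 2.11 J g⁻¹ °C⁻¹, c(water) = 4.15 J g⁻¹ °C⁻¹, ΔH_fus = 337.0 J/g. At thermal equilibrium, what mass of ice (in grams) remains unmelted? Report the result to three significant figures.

Heat to warm all ice to 0 °C: 122.3×2.11×8.6 = 2219.3 J
Heat released by water cooling to 0 °C: 69.0×4.15×30.6 = 8762.3 J
8762.3 J < 2219.3 + 122.3×337.0 = 43434.4 J, so not all ice melts; final T = 0 °C.
Heat left for melting: 8762.3 − 2219.3 = 6543.0 J
Mass melted = 6543.0 / 337.0 = 19.42 g
Ice remaining = 122.3 − 19.42 = 102.88 g

m_ice remaining = 103 g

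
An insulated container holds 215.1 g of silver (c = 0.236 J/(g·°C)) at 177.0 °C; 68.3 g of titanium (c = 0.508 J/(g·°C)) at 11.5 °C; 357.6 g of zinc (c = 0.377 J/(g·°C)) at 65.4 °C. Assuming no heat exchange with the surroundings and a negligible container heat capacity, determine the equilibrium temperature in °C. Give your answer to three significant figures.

T_f = 82.6 °C

Σ mᵢcᵢ(T − Tᵢ) = 0  ⇒  T = Σ mᵢcᵢTᵢ / Σ mᵢcᵢ
Σ mᵢcᵢ = 215.1×0.236 + 68.3×0.508 + 357.6×0.377 = 220.2752
Σ mᵢcᵢTᵢ = 50.7636×177.0 + 34.6964×11.5 + 134.8152×65.4 = 18201
T = 18201 / 220.2752 = 82.63 °C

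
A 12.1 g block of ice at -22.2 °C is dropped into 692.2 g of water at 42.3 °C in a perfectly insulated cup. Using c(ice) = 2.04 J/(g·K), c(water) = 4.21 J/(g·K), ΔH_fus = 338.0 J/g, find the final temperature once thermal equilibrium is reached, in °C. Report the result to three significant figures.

T_f = 40.0 °C

Heat to bring ice to 0 °C and melt it: q₁ = 12.1×2.04×22.2 + 12.1×338.0 = 4637.8 J
Heat the water can supply cooling to 0 °C: 692.2×4.21×42.3 = 123269 J > q₁, so all ice melts.
Energy balance: 692.2×4.21×(42.3 − T) = 4637.8 + 12.1×4.21×(T − 0)
2914.162(42.3 − T) = 4637.8 + 50.941 T
123269 − 4637.8 = 2965.103 T
T = 118631.2 / 2965.103 = 40.01 °C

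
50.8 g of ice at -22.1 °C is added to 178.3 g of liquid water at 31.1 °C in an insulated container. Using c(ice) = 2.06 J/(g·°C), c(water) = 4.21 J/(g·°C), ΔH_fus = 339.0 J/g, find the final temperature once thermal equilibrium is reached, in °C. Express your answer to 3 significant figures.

T_f = 3.95 °C

Heat to bring ice to 0 °C and melt it: q₁ = 50.8×2.06×22.1 + 50.8×339.0 = 19534 J
Heat the water can supply cooling to 0 °C: 178.3×4.21×31.1 = 23345.0 J > q₁, so all ice melts.
Energy balance: 178.3×4.21×(31.1 − T) = 19534 + 50.8×4.21×(T − 0)
750.643(31.1 − T) = 19534 + 213.868 T
23345.0 − 19534 = 964.511 T
T = 3811.0 / 964.511 = 3.951 °C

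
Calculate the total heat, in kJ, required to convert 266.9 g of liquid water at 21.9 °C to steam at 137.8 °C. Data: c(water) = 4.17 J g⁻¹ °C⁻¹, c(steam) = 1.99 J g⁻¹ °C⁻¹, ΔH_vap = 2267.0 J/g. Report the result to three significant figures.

q1 (heat water 21.9→100.0 °C): 266.9 × 4.17 × 78.1 = 86923 J
q2 (vaporize at 100 °C): 266.9 × 2267.0 = 605062 J
q3 (heat steam 100.0→137.8 °C): 266.9 × 1.99 × 37.8 = 20077 J
Total: 86923 + 605062 + 20077 = 712062 J = 712 kJ

q = 712 kJ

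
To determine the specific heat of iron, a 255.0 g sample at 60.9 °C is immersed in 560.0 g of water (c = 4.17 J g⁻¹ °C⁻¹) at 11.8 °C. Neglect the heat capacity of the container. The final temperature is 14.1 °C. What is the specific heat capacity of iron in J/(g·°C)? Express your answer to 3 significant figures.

q_gained = (560.0 × 4.17) × (14.1 − 11.8) = 5371 J
q_lost = 255.0 × c × (60.9 − 14.1) = 11934 c
Set equal: c = 5371 / 11934 = 0.450 J/(g·°C)

c = 0.450 J/(g·°C)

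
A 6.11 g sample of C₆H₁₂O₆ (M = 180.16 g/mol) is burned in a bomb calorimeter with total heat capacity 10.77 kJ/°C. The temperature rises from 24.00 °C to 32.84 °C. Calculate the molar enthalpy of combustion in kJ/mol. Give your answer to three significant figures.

ΔT = 32.84 − 24.00 = 8.84 °C
q_cal = C_cal × ΔT = 10.77 × 8.84 = 95.2068 kJ
n = 6.11 / 180.16 = 0.03391 mol
q_rxn = −q_cal = -95.2068 kJ
ΔH = -95.2068 / 0.03391 = -2808 kJ/mol

ΔH = -2810 kJ/mol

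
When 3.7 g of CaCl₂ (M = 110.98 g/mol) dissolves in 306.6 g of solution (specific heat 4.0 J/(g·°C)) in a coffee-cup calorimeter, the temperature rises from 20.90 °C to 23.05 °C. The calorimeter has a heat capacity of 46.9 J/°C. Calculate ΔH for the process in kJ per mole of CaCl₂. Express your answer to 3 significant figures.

|ΔT| = |23.05 − 20.90| = 2.15 °C
|q_surr| = (306.6 × 4.0 + 46.9) × 2.15 = 1273.3 × 2.15 = 2738 J
n(CaCl₂) = 3.7 / 110.98 = 0.03334 mol
Temperature rose, so q_rxn = −|q_surr| = -2.738 kJ
ΔH = q_rxn / n = -82.12 kJ/mol

ΔH = -82.1 kJ/mol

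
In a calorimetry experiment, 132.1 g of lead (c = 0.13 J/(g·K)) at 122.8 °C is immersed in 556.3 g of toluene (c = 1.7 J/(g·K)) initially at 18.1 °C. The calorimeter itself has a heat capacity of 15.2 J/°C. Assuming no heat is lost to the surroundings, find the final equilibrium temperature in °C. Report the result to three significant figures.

T_f = 19.9 °C

Heat lost by lead = heat gained by toluene + calorimeter.
(132.1)(0.13)(122.8 − T) = [(556.3)(1.7) + 15.2](T − 18.1)
17.173 (122.8 − T) = 960.91 (T − 18.1)
2108.8 − 17.173 T = 960.91 T − 17392
19500.8 = 978.083 T
T = 19.94 °C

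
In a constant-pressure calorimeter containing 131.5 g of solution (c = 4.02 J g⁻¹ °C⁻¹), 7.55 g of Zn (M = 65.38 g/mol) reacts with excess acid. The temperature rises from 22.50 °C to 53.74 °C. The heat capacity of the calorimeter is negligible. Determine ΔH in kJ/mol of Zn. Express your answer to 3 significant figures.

|ΔT| = |53.74 − 22.50| = 31.24 °C
|q_surr| = (131.5 × 4.02) × 31.24 = 528.63 × 31.24 = 16510 J
n(Zn) = 7.55 / 65.38 = 0.1155 mol
Temperature rose, so q_rxn = −|q_surr| = -16.51 kJ
ΔH = q_rxn / n = -142.9 kJ/mol

ΔH = -143 kJ/mol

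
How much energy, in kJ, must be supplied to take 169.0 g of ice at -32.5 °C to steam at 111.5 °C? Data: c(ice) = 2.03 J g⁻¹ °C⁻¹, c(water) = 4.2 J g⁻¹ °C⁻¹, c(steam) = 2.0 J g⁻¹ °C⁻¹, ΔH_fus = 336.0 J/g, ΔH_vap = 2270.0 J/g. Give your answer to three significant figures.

q1 (heat ice -32.5→0.0 °C): 169.0 × 2.03 × 32.5 = 11150 J
q2 (melt at 0 °C): 169.0 × 336.0 = 56784 J
q3 (heat water 0.0→100.0 °C): 169.0 × 4.2 × 100.0 = 70980 J
q4 (vaporize at 100 °C): 169.0 × 2270.0 = 383630 J
q5 (heat steam 100.0→111.5 °C): 169.0 × 2.0 × 11.5 = 3887 J
Total: 11150 + 56784 + 70980 + 383630 + 3887 = 526431 J = 526 kJ

q = 526 kJ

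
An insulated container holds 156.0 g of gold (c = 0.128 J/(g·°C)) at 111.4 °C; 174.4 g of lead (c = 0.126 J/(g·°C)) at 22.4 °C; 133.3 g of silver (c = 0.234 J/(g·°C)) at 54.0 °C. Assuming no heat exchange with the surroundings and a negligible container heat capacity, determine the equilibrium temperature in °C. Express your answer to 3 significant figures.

Σ mᵢcᵢ(T − Tᵢ) = 0  ⇒  T = Σ mᵢcᵢTᵢ / Σ mᵢcᵢ
Σ mᵢcᵢ = 156.0×0.128 + 174.4×0.126 + 133.3×0.234 = 73.1346
Σ mᵢcᵢTᵢ = 19.968×111.4 + 21.9744×22.4 + 31.1922×54.0 = 4401.0
T = 4401.0 / 73.1346 = 60.18 °C

T_f = 60.2 °C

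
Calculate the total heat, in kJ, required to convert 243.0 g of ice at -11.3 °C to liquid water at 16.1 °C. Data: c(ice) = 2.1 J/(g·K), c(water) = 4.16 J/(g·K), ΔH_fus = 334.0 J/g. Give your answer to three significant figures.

q = 103 kJ

q1 (heat ice -11.3→0.0 °C): 243.0 × 2.1 × 11.3 = 5766 J
q2 (melt at 0 °C): 243.0 × 334.0 = 81162 J
q3 (heat water 0.0→16.1 °C): 243.0 × 4.16 × 16.1 = 16275 J
Total: 5766 + 81162 + 16275 = 103203 J = 103 kJ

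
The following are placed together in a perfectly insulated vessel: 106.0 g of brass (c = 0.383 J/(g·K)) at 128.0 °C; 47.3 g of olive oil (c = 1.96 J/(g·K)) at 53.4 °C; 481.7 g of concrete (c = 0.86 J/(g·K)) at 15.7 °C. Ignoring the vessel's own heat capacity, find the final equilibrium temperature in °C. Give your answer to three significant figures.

T_f = 30.4 °C

Σ mᵢcᵢ(T − Tᵢ) = 0  ⇒  T = Σ mᵢcᵢTᵢ / Σ mᵢcᵢ
Σ mᵢcᵢ = 106.0×0.383 + 47.3×1.96 + 481.7×0.86 = 547.568
Σ mᵢcᵢTᵢ = 40.598×128.0 + 92.708×53.4 + 414.262×15.7 = 16651
T = 16651 / 547.568 = 30.41 °C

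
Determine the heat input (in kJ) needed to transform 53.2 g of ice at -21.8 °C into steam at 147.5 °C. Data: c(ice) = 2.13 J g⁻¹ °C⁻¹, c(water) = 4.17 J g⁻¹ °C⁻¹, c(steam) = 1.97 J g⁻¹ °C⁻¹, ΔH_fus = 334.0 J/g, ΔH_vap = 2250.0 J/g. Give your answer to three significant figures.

q = 167 kJ

q1 (heat ice -21.8→0.0 °C): 53.2 × 2.13 × 21.8 = 2470 J
q2 (melt at 0 °C): 53.2 × 334.0 = 17769 J
q3 (heat water 0.0→100.0 °C): 53.2 × 4.17 × 100.0 = 22184 J
q4 (vaporize at 100 °C): 53.2 × 2250.0 = 119700 J
q5 (heat steam 100.0→147.5 °C): 53.2 × 1.97 × 47.5 = 4978 J
Total: 2470 + 17769 + 22184 + 119700 + 4978 = 167101 J = 167 kJ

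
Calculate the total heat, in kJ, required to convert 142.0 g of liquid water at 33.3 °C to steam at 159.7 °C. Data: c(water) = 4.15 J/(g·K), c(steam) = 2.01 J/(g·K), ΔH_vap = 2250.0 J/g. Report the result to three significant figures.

q = 376 kJ

q1 (heat water 33.3→100.0 °C): 142.0 × 4.15 × 66.7 = 39306 J
q2 (vaporize at 100 °C): 142.0 × 2250.0 = 319500 J
q3 (heat steam 100.0→159.7 °C): 142.0 × 2.01 × 59.7 = 17040 J
Total: 39306 + 319500 + 17040 = 375846 J = 376 kJ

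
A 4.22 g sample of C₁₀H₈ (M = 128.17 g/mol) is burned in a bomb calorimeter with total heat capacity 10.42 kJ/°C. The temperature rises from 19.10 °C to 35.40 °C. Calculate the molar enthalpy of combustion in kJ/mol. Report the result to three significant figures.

ΔH = -5160 kJ/mol

ΔT = 35.40 − 19.10 = 16.30 °C
q_cal = C_cal × ΔT = 10.42 × 16.30 = 169.846 kJ
n = 4.22 / 128.17 = 0.03293 mol
q_rxn = −q_cal = -169.846 kJ
ΔH = -169.846 / 0.03293 = -5158 kJ/mol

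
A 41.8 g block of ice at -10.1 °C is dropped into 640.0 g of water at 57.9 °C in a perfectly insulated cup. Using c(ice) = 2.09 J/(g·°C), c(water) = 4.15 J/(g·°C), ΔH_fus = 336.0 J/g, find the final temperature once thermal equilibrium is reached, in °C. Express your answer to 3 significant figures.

T_f = 49.1 °C

Heat to bring ice to 0 °C and melt it: q₁ = 41.8×2.09×10.1 + 41.8×336.0 = 14927 J
Heat the water can supply cooling to 0 °C: 640.0×4.15×57.9 = 153782 J > q₁, so all ice melts.
Energy balance: 640.0×4.15×(57.9 − T) = 14927 + 41.8×4.15×(T − 0)
2656(57.9 − T) = 14927 + 173.47 T
153782 − 14927 = 2829.47 T
T = 138855 / 2829.47 = 49.07 °C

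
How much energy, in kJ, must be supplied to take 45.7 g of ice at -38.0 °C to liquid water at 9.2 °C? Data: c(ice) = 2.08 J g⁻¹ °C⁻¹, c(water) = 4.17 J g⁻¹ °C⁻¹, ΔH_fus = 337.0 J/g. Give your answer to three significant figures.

q1 (heat ice -38.0→0.0 °C): 45.7 × 2.08 × 38.0 = 3612 J
q2 (melt at 0 °C): 45.7 × 337.0 = 15401 J
q3 (heat water 0.0→9.2 °C): 45.7 × 4.17 × 9.2 = 1753 J
Total: 3612 + 15401 + 1753 = 20766 J = 20.8 kJ

q = 20.8 kJ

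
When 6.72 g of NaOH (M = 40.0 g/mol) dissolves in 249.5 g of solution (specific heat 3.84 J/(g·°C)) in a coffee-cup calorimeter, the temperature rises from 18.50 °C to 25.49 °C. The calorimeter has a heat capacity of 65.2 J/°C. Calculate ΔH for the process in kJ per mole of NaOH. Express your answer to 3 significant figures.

ΔH = -42.6 kJ/mol

|ΔT| = |25.49 − 18.50| = 6.99 °C
|q_surr| = (249.5 × 3.84 + 65.2) × 6.99 = 1023.28 × 6.99 = 7153 J
n(NaOH) = 6.72 / 40.0 = 0.1680 mol
Temperature rose, so q_rxn = −|q_surr| = -7.153 kJ
ΔH = q_rxn / n = -42.58 kJ/mol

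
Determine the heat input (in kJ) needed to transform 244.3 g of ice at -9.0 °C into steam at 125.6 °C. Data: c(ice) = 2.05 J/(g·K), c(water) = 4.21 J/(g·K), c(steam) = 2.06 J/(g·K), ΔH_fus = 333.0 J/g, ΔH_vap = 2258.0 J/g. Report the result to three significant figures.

q = 753 kJ

q1 (heat ice -9.0→0.0 °C): 244.3 × 2.05 × 9.0 = 4507 J
q2 (melt at 0 °C): 244.3 × 333.0 = 81352 J
q3 (heat water 0.0→100.0 °C): 244.3 × 4.21 × 100.0 = 102850 J
q4 (vaporize at 100 °C): 244.3 × 2258.0 = 551629 J
q5 (heat steam 100.0→125.6 °C): 244.3 × 2.06 × 25.6 = 12883 J
Total: 4507 + 81352 + 102850 + 551629 + 12883 = 753221 J = 753 kJ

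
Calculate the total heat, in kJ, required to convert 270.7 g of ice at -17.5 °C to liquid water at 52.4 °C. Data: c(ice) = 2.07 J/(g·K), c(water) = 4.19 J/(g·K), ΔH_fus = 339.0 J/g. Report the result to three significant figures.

q = 161 kJ

q1 (heat ice -17.5→0.0 °C): 270.7 × 2.07 × 17.5 = 9806 J
q2 (melt at 0 °C): 270.7 × 339.0 = 91767 J
q3 (heat water 0.0→52.4 °C): 270.7 × 4.19 × 52.4 = 59434 J
Total: 9806 + 91767 + 59434 = 161007 J = 161 kJ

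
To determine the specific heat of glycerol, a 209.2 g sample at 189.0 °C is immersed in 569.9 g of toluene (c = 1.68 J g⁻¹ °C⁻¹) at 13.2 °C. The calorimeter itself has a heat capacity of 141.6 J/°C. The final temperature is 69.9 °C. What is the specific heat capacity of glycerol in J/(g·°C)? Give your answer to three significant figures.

c = 2.50 J/(g·°C)

q_gained = (569.9 × 1.68 + 141.6) × (69.9 − 13.2) = 62320 J
q_lost = 209.2 × c × (189.0 − 69.9) = 24915.72 c
Set equal: c = 62320 / 24915.72 = 2.50 J/(g·°C)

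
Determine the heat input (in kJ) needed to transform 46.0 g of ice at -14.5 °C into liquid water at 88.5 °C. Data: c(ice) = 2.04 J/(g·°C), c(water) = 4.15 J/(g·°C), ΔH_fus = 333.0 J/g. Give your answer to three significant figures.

q = 33.6 kJ

q1 (heat ice -14.5→0.0 °C): 46.0 × 2.04 × 14.5 = 1361 J
q2 (melt at 0 °C): 46.0 × 333.0 = 15318 J
q3 (heat water 0.0→88.5 °C): 46.0 × 4.15 × 88.5 = 16895 J
Total: 1361 + 15318 + 16895 = 33574 J = 33.6 kJ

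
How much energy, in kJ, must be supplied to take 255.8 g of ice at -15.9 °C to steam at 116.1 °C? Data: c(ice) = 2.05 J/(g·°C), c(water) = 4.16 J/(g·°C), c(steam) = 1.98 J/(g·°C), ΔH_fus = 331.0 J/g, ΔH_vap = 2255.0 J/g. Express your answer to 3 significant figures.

q1 (heat ice -15.9→0.0 °C): 255.8 × 2.05 × 15.9 = 8338 J
q2 (melt at 0 °C): 255.8 × 331.0 = 84670 J
q3 (heat water 0.0→100.0 °C): 255.8 × 4.16 × 100.0 = 106413 J
q4 (vaporize at 100 °C): 255.8 × 2255.0 = 576829 J
q5 (heat steam 100.0→116.1 °C): 255.8 × 1.98 × 16.1 = 8154 J
Total: 8338 + 84670 + 106413 + 576829 + 8154 = 784404 J = 784 kJ

q = 784 kJ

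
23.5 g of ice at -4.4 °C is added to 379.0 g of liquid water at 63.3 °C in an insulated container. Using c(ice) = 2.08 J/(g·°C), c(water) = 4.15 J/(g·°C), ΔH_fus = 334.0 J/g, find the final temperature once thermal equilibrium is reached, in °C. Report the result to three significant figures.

T_f = 54.8 °C

Heat to bring ice to 0 °C and melt it: q₁ = 23.5×2.08×4.4 + 23.5×334.0 = 8064.1 J
Heat the water can supply cooling to 0 °C: 379.0×4.15×63.3 = 99561.4 J > q₁, so all ice melts.
Energy balance: 379.0×4.15×(63.3 − T) = 8064.1 + 23.5×4.15×(T − 0)
1572.85(63.3 − T) = 8064.1 + 97.525 T
99561.4 − 8064.1 = 1670.375 T
T = 91497.3 / 1670.375 = 54.78 °C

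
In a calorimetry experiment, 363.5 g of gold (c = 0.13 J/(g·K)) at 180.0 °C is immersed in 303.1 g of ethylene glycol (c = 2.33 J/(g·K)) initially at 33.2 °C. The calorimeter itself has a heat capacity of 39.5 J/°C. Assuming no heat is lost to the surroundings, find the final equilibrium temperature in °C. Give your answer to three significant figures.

T_f = 41.9 °C

Heat lost by gold = heat gained by ethylene glycol + calorimeter.
(363.5)(0.13)(180.0 − T) = [(303.1)(2.33) + 39.5](T − 33.2)
47.255 (180.0 − T) = 745.723 (T − 33.2)
8505.9 − 47.255 T = 745.723 T − 24758
33263.9 = 792.978 T
T = 41.948 °C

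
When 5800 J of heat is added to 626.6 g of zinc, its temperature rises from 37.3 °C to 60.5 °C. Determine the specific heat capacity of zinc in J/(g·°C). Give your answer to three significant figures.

c = q / (m ΔT) = 5800 / (626.6 × 23.2)
c = 5800 / 14537.12 = 0.399 J/(g·°C)

c = 0.399 J/(g·°C)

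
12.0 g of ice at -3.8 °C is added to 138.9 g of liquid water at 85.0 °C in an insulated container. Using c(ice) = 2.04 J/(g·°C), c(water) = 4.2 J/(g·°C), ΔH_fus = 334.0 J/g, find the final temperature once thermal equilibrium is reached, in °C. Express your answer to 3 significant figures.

T_f = 71.8 °C

Heat to bring ice to 0 °C and melt it: q₁ = 12.0×2.04×3.8 + 12.0×334.0 = 4101.0 J
Heat the water can supply cooling to 0 °C: 138.9×4.2×85.0 = 49587.3 J > q₁, so all ice melts.
Energy balance: 138.9×4.2×(85.0 − T) = 4101.0 + 12.0×4.2×(T − 0)
583.38(85.0 − T) = 4101.0 + 50.4 T
49587.3 − 4101.0 = 633.78 T
T = 45486.3 / 633.78 = 71.77 °C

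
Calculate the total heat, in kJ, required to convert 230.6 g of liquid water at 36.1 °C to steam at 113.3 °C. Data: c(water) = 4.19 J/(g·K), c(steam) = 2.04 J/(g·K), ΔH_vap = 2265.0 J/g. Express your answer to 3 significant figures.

q1 (heat water 36.1→100.0 °C): 230.6 × 4.19 × 63.9 = 61741 J
q2 (vaporize at 100 °C): 230.6 × 2265.0 = 522309 J
q3 (heat steam 100.0→113.3 °C): 230.6 × 2.04 × 13.3 = 6257 J
Total: 61741 + 522309 + 6257 = 590307 J = 590 kJ

q = 590 kJ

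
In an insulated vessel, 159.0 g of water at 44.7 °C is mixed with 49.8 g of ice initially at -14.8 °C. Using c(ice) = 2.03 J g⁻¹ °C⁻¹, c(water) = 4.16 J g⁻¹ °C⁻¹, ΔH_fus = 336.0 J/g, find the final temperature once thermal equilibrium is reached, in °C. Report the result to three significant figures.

Heat to bring ice to 0 °C and melt it: q₁ = 49.8×2.03×14.8 + 49.8×336.0 = 18229 J
Heat the water can supply cooling to 0 °C: 159.0×4.16×44.7 = 29566.4 J > q₁, so all ice melts.
Energy balance: 159.0×4.16×(44.7 − T) = 18229 + 49.8×4.16×(T − 0)
661.44(44.7 − T) = 18229 + 207.168 T
29566.4 − 18229 = 868.608 T
T = 11337.4 / 868.608 = 13.05 °C

T_f = 13.1 °C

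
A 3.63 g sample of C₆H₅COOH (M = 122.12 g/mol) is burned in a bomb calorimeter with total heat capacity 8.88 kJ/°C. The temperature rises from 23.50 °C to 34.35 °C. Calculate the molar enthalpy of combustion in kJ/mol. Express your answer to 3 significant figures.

ΔT = 34.35 − 23.50 = 10.85 °C
q_cal = C_cal × ΔT = 8.88 × 10.85 = 96.348 kJ
n = 3.63 / 122.12 = 0.02972 mol
q_rxn = −q_cal = -96.348 kJ
ΔH = -96.348 / 0.02972 = -3242 kJ/mol

ΔH = -3240 kJ/mol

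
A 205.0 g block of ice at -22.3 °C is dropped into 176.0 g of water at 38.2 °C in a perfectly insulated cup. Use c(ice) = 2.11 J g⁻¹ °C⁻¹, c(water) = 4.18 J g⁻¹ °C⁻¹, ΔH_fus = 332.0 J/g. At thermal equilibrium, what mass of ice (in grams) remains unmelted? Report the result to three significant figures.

Heat to warm all ice to 0 °C: 205.0×2.11×22.3 = 9645.9 J
Heat released by water cooling to 0 °C: 176.0×4.18×38.2 = 28103 J
28103 J < 9645.9 + 205.0×332.0 = 77705.9 J, so not all ice melts; final T = 0 °C.
Heat left for melting: 28103 − 9645.9 = 18457.1 J
Mass melted = 18457.1 / 332.0 = 55.59 g
Ice remaining = 205.0 − 55.59 = 149.41 g

m_ice remaining = 149 g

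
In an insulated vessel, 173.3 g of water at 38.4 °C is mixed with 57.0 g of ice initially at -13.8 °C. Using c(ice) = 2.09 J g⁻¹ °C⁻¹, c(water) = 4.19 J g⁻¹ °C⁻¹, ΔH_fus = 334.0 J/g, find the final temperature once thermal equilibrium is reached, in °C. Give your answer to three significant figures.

T_f = 7.46 °C

Heat to bring ice to 0 °C and melt it: q₁ = 57.0×2.09×13.8 + 57.0×334.0 = 20682 J
Heat the water can supply cooling to 0 °C: 173.3×4.19×38.4 = 27883.3 J > q₁, so all ice melts.
Energy balance: 173.3×4.19×(38.4 − T) = 20682 + 57.0×4.19×(T − 0)
726.127(38.4 − T) = 20682 + 238.83 T
27883.3 − 20682 = 964.957 T
T = 7201.3 / 964.957 = 7.463 °C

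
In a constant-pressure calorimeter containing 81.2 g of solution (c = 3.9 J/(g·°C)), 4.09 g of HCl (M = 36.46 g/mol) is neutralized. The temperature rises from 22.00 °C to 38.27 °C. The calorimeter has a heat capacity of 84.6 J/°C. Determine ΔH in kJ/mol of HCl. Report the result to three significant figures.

ΔH = -58.2 kJ/mol

|ΔT| = |38.27 − 22.00| = 16.27 °C
|q_surr| = (81.2 × 3.9 + 84.6) × 16.27 = 401.28 × 16.27 = 6529 J
n(HCl) = 4.09 / 36.46 = 0.1122 mol
Temperature rose, so q_rxn = −|q_surr| = -6.529 kJ
ΔH = q_rxn / n = -58.19 kJ/mol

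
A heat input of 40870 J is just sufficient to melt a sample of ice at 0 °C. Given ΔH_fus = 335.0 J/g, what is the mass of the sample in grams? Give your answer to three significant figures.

m = q / ΔH_fus = 40870 J / 335.0 J/g = 122 g

m = 122 g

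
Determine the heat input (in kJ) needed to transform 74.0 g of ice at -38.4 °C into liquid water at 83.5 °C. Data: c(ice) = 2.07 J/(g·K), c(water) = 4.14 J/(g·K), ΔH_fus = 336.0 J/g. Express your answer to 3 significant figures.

q1 (heat ice -38.4→0.0 °C): 74.0 × 2.07 × 38.4 = 5882 J
q2 (melt at 0 °C): 74.0 × 336.0 = 24864 J
q3 (heat water 0.0→83.5 °C): 74.0 × 4.14 × 83.5 = 25581 J
Total: 5882 + 24864 + 25581 = 56327 J = 56.3 kJ

q = 56.3 kJ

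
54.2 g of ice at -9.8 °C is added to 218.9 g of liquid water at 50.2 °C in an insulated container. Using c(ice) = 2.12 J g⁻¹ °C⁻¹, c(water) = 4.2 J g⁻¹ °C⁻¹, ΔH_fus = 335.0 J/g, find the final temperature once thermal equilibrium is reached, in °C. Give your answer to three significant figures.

Heat to bring ice to 0 °C and melt it: q₁ = 54.2×2.12×9.8 + 54.2×335.0 = 19283 J
Heat the water can supply cooling to 0 °C: 218.9×4.2×50.2 = 46152.9 J > q₁, so all ice melts.
Energy balance: 218.9×4.2×(50.2 − T) = 19283 + 54.2×4.2×(T − 0)
919.38(50.2 − T) = 19283 + 227.64 T
46152.9 − 19283 = 1147.02 T
T = 26869.9 / 1147.02 = 23.43 °C

T_f = 23.4 °C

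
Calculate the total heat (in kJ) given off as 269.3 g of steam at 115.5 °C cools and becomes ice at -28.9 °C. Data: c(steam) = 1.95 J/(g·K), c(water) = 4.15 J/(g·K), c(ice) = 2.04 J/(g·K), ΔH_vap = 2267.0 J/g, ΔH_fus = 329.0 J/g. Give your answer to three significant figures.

q1 (cool steam 115.5→100 °C): 269.3 × 1.95 × 15.5 = 8140 J
q2 (condense at 100 °C): 269.3 × 2267.0 = 610503 J
q3 (cool water 100→0 °C): 269.3 × 4.15 × 100.0 = 111760 J
q4 (freeze at 0 °C): 269.3 × 329.0 = 88600 J
q5 (cool ice 0→-28.9 °C): 269.3 × 2.04 × 28.9 = 15877 J
Total: 8140 + 610503 + 111760 + 88600 + 15877 = 834880 J = 835 kJ

q = 835 kJ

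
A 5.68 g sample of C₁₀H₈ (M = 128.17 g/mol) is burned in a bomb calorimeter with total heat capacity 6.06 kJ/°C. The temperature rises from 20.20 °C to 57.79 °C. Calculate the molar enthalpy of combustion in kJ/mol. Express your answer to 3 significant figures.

ΔH = -5140 kJ/mol

ΔT = 57.79 − 20.20 = 37.59 °C
q_cal = C_cal × ΔT = 6.06 × 37.59 = 227.7954 kJ
n = 5.68 / 128.17 = 0.04432 mol
q_rxn = −q_cal = -227.7954 kJ
ΔH = -227.7954 / 0.04432 = -5140 kJ/mol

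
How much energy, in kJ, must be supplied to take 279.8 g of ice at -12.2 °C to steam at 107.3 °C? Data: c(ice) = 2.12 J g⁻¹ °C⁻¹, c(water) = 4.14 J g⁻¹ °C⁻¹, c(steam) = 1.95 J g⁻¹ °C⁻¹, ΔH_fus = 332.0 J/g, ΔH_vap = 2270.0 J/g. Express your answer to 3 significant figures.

q1 (heat ice -12.2→0.0 °C): 279.8 × 2.12 × 12.2 = 7237 J
q2 (melt at 0 °C): 279.8 × 332.0 = 92894 J
q3 (heat water 0.0→100.0 °C): 279.8 × 4.14 × 100.0 = 115837 J
q4 (vaporize at 100 °C): 279.8 × 2270.0 = 635146 J
q5 (heat steam 100.0→107.3 °C): 279.8 × 1.95 × 7.3 = 3983 J
Total: 7237 + 92894 + 115837 + 635146 + 3983 = 855097 J = 855 kJ

q = 855 kJ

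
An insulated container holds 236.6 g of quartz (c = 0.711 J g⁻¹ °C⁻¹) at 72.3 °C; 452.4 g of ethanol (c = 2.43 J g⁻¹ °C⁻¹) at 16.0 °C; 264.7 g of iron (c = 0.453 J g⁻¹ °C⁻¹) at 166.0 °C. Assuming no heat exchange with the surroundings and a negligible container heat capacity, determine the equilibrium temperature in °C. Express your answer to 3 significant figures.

T_f = 35.8 °C

Σ mᵢcᵢ(T − Tᵢ) = 0  ⇒  T = Σ mᵢcᵢTᵢ / Σ mᵢcᵢ
Σ mᵢcᵢ = 236.6×0.711 + 452.4×2.43 + 264.7×0.453 = 1387.4637
Σ mᵢcᵢTᵢ = 168.2226×72.3 + 1099.332×16.0 + 119.9091×166.0 = 49657
T = 49657 / 1387.4637 = 35.79 °C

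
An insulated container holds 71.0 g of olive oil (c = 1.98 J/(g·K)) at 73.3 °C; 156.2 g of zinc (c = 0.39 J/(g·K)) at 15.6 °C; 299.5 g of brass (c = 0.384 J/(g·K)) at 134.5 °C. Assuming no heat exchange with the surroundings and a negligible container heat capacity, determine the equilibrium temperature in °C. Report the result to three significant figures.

T_f = 84.4 °C

Σ mᵢcᵢ(T − Tᵢ) = 0  ⇒  T = Σ mᵢcᵢTᵢ / Σ mᵢcᵢ
Σ mᵢcᵢ = 71.0×1.98 + 156.2×0.39 + 299.5×0.384 = 316.506
Σ mᵢcᵢTᵢ = 140.58×73.3 + 60.918×15.6 + 115.008×134.5 = 26723
T = 26723 / 316.506 = 84.43 °C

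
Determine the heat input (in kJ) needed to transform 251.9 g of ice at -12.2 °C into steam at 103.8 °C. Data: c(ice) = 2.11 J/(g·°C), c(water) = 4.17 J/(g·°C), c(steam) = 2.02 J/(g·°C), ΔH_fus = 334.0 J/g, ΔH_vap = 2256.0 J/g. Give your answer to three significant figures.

q = 766 kJ

q1 (heat ice -12.2→0.0 °C): 251.9 × 2.11 × 12.2 = 6484 J
q2 (melt at 0 °C): 251.9 × 334.0 = 84135 J
q3 (heat water 0.0→100.0 °C): 251.9 × 4.17 × 100.0 = 105042 J
q4 (vaporize at 100 °C): 251.9 × 2256.0 = 568286 J
q5 (heat steam 100.0→103.8 °C): 251.9 × 2.02 × 3.8 = 1934 J
Total: 6484 + 84135 + 105042 + 568286 + 1934 = 765881 J = 766 kJ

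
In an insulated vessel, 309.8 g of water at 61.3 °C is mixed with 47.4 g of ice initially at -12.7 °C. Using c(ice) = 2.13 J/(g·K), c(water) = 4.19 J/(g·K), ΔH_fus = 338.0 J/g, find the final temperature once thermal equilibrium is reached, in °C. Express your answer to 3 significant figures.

Heat to bring ice to 0 °C and melt it: q₁ = 47.4×2.13×12.7 + 47.4×338.0 = 17303 J
Heat the water can supply cooling to 0 °C: 309.8×4.19×61.3 = 79571.2 J > q₁, so all ice melts.
Energy balance: 309.8×4.19×(61.3 − T) = 17303 + 47.4×4.19×(T − 0)
1298.062(61.3 − T) = 17303 + 198.606 T
79571.2 − 17303 = 1496.668 T
T = 62268.2 / 1496.668 = 41.60 °C

T_f = 41.6 °C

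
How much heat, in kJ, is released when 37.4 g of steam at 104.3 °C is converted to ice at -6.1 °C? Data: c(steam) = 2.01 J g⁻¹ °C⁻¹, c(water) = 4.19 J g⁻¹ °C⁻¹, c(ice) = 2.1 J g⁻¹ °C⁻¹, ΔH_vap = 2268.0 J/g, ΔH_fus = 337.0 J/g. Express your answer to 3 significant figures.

q1 (cool steam 104.3→100 °C): 37.4 × 2.01 × 4.3 = 323 J
q2 (condense at 100 °C): 37.4 × 2268.0 = 84823 J
q3 (cool water 100→0 °C): 37.4 × 4.19 × 100.0 = 15671 J
q4 (freeze at 0 °C): 37.4 × 337.0 = 12604 J
q5 (cool ice 0→-6.1 °C): 37.4 × 2.1 × 6.1 = 479 J
Total: 323 + 84823 + 15671 + 12604 + 479 = 113900 J = 114 kJ

q = 114 kJ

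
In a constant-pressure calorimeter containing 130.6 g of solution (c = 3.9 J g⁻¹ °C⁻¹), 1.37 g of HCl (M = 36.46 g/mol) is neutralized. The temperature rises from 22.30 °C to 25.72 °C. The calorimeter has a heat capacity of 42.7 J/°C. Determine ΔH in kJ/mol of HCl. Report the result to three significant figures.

|ΔT| = |25.72 − 22.30| = 3.42 °C
|q_surr| = (130.6 × 3.9 + 42.7) × 3.42 = 552.04 × 3.42 = 1888 J
n(HCl) = 1.37 / 36.46 = 0.03758 mol
Temperature rose, so q_rxn = −|q_surr| = -1.888 kJ
ΔH = q_rxn / n = -50.24 kJ/mol

ΔH = -50.2 kJ/mol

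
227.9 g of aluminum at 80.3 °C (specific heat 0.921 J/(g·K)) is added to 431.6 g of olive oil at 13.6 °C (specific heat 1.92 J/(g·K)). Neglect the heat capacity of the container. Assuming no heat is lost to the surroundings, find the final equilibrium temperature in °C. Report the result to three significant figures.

Heat lost by aluminum = heat gained by olive oil.
(227.9)(0.921)(80.3 − T) = (431.6)(1.92)(T − 13.6)
209.8959 (80.3 − T) = 828.672 (T − 13.6)
16855 − 209.8959 T = 828.672 T − 11270
28125 = 1038.5679 T
T = 27.08 °C

T_f = 27.1 °C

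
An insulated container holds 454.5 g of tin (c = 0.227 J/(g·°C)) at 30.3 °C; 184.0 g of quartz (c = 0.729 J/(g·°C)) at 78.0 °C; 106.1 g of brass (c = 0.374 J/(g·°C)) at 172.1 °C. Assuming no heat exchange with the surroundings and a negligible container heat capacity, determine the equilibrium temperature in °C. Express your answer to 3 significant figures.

T_f = 73.7 °C

Σ mᵢcᵢ(T − Tᵢ) = 0  ⇒  T = Σ mᵢcᵢTᵢ / Σ mᵢcᵢ
Σ mᵢcᵢ = 454.5×0.227 + 184.0×0.729 + 106.1×0.374 = 276.9889
Σ mᵢcᵢTᵢ = 103.1715×30.3 + 134.136×78.0 + 39.6814×172.1 = 20418
T = 20418 / 276.9889 = 73.71 °C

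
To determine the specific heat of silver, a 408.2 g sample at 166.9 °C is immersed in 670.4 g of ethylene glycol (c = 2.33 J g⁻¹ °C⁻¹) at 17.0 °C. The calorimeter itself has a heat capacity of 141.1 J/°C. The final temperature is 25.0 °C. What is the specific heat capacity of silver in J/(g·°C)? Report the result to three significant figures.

q_gained = (670.4 × 2.33 + 141.1) × (25.0 − 17.0) = 13630 J
q_lost = 408.2 × c × (166.9 − 25.0) = 57923.58 c
Set equal: c = 13630 / 57923.58 = 0.235 J/(g·°C)

c = 0.235 J/(g·°C)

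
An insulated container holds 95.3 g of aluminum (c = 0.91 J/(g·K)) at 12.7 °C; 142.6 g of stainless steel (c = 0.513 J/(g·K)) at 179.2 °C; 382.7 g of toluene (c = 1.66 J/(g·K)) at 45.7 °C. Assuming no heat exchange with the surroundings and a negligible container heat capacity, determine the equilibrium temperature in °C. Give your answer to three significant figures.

Σ mᵢcᵢ(T − Tᵢ) = 0  ⇒  T = Σ mᵢcᵢTᵢ / Σ mᵢcᵢ
Σ mᵢcᵢ = 95.3×0.91 + 142.6×0.513 + 382.7×1.66 = 795.1588
Σ mᵢcᵢTᵢ = 86.723×12.7 + 73.1538×179.2 + 635.282×45.7 = 43243
T = 43243 / 795.1588 = 54.38 °C

T_f = 54.4 °C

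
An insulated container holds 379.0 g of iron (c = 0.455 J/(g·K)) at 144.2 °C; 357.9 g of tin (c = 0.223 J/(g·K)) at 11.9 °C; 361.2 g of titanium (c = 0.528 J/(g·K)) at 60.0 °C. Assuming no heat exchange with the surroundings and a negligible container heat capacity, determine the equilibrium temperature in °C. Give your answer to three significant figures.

Σ mᵢcᵢ(T − Tᵢ) = 0  ⇒  T = Σ mᵢcᵢTᵢ / Σ mᵢcᵢ
Σ mᵢcᵢ = 379.0×0.455 + 357.9×0.223 + 361.2×0.528 = 442.9703
Σ mᵢcᵢTᵢ = 172.445×144.2 + 79.8117×11.9 + 190.7136×60.0 = 37259
T = 37259 / 442.9703 = 84.11 °C

T_f = 84.1 °C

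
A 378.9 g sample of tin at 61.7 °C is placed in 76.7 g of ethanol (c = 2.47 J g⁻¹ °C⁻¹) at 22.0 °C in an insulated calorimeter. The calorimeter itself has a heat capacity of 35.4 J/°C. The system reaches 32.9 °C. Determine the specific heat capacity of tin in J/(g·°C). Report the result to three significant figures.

q_gained = (76.7 × 2.47 + 35.4) × (32.9 − 22.0) = 2451 J
q_lost = 378.9 × c × (61.7 − 32.9) = 10912.32 c
Set equal: c = 2451 / 10912.32 = 0.225 J/(g·°C)

c = 0.225 J/(g·°C)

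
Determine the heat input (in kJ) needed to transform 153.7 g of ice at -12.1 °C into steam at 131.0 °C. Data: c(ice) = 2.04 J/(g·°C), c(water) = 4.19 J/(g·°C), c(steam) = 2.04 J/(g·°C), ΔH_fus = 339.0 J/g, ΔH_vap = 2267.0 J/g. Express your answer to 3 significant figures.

q = 478 kJ

q1 (heat ice -12.1→0.0 °C): 153.7 × 2.04 × 12.1 = 3794 J
q2 (melt at 0 °C): 153.7 × 339.0 = 52104 J
q3 (heat water 0.0→100.0 °C): 153.7 × 4.19 × 100.0 = 64400 J
q4 (vaporize at 100 °C): 153.7 × 2267.0 = 348438 J
q5 (heat steam 100.0→131.0 °C): 153.7 × 2.04 × 31.0 = 9720 J
Total: 3794 + 52104 + 64400 + 348438 + 9720 = 478456 J = 478 kJ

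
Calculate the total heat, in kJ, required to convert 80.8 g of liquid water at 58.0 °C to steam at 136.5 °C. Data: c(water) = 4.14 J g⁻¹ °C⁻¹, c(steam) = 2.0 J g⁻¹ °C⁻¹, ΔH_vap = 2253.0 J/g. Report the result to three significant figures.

q1 (heat water 58.0→100.0 °C): 80.8 × 4.14 × 42.0 = 14050 J
q2 (vaporize at 100 °C): 80.8 × 2253.0 = 182042 J
q3 (heat steam 100.0→136.5 °C): 80.8 × 2.0 × 36.5 = 5898 J
Total: 14050 + 182042 + 5898 = 201990 J = 202 kJ

q = 202 kJ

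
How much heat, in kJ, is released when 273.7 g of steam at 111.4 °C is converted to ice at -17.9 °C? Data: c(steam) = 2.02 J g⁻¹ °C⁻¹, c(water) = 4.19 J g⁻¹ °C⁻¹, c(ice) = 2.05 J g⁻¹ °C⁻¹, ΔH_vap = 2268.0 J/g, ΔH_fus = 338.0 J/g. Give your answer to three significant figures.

q1 (cool steam 111.4→100 °C): 273.7 × 2.02 × 11.4 = 6303 J
q2 (condense at 100 °C): 273.7 × 2268.0 = 620752 J
q3 (cool water 100→0 °C): 273.7 × 4.19 × 100.0 = 114680 J
q4 (freeze at 0 °C): 273.7 × 338.0 = 92511 J
q5 (cool ice 0→-17.9 °C): 273.7 × 2.05 × 17.9 = 10043 J
Total: 6303 + 620752 + 114680 + 92511 + 10043 = 844289 J = 844 kJ

q = 844 kJ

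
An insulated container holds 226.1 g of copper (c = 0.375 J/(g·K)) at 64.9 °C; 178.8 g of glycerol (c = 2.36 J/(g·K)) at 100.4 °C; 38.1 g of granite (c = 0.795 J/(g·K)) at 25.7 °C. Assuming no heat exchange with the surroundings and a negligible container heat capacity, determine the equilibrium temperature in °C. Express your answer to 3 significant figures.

Σ mᵢcᵢ(T − Tᵢ) = 0  ⇒  T = Σ mᵢcᵢTᵢ / Σ mᵢcᵢ
Σ mᵢcᵢ = 226.1×0.375 + 178.8×2.36 + 38.1×0.795 = 537.0450
Σ mᵢcᵢTᵢ = 84.7875×64.9 + 421.968×100.4 + 30.2895×25.7 = 48647
T = 48647 / 537.0450 = 90.58 °C

T_f = 90.6 °C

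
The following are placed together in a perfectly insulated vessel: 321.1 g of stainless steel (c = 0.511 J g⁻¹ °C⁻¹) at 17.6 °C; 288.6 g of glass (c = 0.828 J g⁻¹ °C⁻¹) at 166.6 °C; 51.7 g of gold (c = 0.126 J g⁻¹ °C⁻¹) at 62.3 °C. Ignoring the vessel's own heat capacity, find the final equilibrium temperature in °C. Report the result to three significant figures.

Σ mᵢcᵢ(T − Tᵢ) = 0  ⇒  T = Σ mᵢcᵢTᵢ / Σ mᵢcᵢ
Σ mᵢcᵢ = 321.1×0.511 + 288.6×0.828 + 51.7×0.126 = 409.5571
Σ mᵢcᵢTᵢ = 164.0821×17.6 + 238.9608×166.6 + 6.5142×62.3 = 43105
T = 43105 / 409.5571 = 105.2 °C

T_f = 105 °C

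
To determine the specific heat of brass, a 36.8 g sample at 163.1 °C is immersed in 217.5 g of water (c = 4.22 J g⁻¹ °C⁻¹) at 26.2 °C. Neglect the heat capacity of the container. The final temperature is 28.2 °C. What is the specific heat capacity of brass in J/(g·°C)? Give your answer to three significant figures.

q_gained = (217.5 × 4.22) × (28.2 − 26.2) = 1836 J
q_lost = 36.8 × c × (163.1 − 28.2) = 4964.32 c
Set equal: c = 1836 / 4964.32 = 0.370 J/(g·°C)

c = 0.370 J/(g·°C)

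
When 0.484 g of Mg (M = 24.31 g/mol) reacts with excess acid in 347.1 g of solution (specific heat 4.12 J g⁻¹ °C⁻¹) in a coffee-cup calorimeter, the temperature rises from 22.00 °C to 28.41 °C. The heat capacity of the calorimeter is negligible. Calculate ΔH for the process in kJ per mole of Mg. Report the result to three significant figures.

|ΔT| = |28.41 − 22.00| = 6.41 °C
|q_surr| = (347.1 × 4.12) × 6.41 = 1430.052 × 6.41 = 9167 J
n(Mg) = 0.484 / 24.31 = 0.01991 mol
Temperature rose, so q_rxn = −|q_surr| = -9.167 kJ
ΔH = q_rxn / n = -460.4 kJ/mol

ΔH = -460 kJ/mol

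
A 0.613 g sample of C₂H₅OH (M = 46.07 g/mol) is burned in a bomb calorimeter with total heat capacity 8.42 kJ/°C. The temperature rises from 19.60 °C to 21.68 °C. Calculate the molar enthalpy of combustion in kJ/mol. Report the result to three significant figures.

ΔH = -1320 kJ/mol

ΔT = 21.68 − 19.60 = 2.08 °C
q_cal = C_cal × ΔT = 8.42 × 2.08 = 17.5136 kJ
n = 0.613 / 46.07 = 0.01331 mol
q_rxn = −q_cal = -17.5136 kJ
ΔH = -17.5136 / 0.01331 = -1316 kJ/mol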